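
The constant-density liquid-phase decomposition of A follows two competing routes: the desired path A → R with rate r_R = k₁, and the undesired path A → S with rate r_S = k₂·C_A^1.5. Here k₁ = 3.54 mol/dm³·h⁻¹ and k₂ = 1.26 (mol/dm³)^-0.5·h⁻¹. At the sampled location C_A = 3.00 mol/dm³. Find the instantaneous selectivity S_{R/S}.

0.541

S_{R/S} = r_R/r_S = (k₁)/(k₂·C_A^1.5) = (k₁/k₂)·C_A^-1.5.
= (3.54) / (1.26×3.000^1.5) = 3.540/6.547 = 0.541.
The undesired path is higher order in A, so low C_A (CSTR or dilute feed) favours R.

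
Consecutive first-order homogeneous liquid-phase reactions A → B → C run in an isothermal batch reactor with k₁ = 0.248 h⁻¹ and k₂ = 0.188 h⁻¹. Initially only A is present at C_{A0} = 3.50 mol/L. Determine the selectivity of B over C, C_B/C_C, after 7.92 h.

0.696

For first-order series with pure A initially, C_B(t) = k₁C_{A0}/(k₂−k₁)·(e^(−k₁t) − e^(−k₂t)).
e^(−k₁t) = e^(−0.248×7.92) = e^(−1.964) = 0.1403; e^(−k₂t) = e^(−1.489) = 0.2256.
C_B = 0.248×3.50/(0.188−0.248) × (0.1403−0.2256) = (-14.47)×(-0.08533) = 1.234 mol/L.
C_A = C_{A0}e^(−k₁t) = 0.4910 mol/L, so C_C = C_{A0}−C_A−C_B = 1.775 mol/L; C_B/C_C = 0.696.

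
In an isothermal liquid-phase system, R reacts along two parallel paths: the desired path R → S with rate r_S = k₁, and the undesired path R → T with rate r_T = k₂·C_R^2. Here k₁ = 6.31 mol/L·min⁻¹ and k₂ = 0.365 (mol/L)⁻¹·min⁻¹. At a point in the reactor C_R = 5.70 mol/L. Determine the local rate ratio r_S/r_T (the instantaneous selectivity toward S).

0.532

S_{S/T} = r_S/r_T = (k₁)/(k₂·C_R^2) = (k₁/k₂)·C_R^-2.
= (6.31) / (0.365×5.700^2) = 6.310/11.86 = 0.532.
The undesired path is higher order in R, so low C_R (CSTR or dilute feed) favours S.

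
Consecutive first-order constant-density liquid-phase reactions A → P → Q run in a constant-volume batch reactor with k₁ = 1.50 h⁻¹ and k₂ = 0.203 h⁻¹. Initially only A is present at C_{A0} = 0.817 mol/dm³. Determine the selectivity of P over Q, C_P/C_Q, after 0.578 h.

14.5

For first-order series with pure A initially, C_P(t) = k₁C_{A0}/(k₂−k₁)·(e^(−k₁t) − e^(−k₂t)).
e^(−k₁t) = e^(−1.50×0.578) = e^(−0.8670) = 0.4202; e^(−k₂t) = e^(−0.1173) = 0.8893.
C_P = 1.50×0.817/(0.203−1.50) × (0.4202−0.8893) = (-0.9449)×(-0.4691) = 0.4432 mol/dm³.
C_A = C_{A0}e^(−k₁t) = 0.3433 mol/dm³, so C_Q = C_{A0}−C_A−C_P = 0.03047 mol/dm³; C_P/C_Q = 14.5.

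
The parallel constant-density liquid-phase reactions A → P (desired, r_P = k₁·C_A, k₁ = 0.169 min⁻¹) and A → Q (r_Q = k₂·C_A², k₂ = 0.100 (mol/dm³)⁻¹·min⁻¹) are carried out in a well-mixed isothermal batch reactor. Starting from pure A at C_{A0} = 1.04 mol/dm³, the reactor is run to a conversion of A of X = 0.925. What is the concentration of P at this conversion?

C_A = C_{A0}(1−X) = 0.07800 mol/dm³.
Along a PFR/batch, dC_P/dC_A = −r_P/(r_P+r_Q) = −k₁/(k₁+k₂·C_A).
Integrating from C_{A0} to C_A: C_P = (0.169/0.100)·ln[(0.169+0.100·1.04)/(0.169+0.100·0.0780)] = 1.690·ln(0.2730/0.1768) = 0.7342 mol/dm³.

0.734 mol/dm³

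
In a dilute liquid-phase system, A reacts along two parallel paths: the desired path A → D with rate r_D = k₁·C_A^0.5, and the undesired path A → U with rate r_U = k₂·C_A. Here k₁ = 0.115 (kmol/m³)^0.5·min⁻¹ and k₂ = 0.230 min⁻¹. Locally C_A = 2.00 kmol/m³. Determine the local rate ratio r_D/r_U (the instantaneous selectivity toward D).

0.354

S_{D/U} = r_D/r_U = (k₁·C_A^0.5)/(k₂·C_A) = (k₁/k₂)·C_A^-0.5.
= (0.115×2.000^0.5) / (0.230×2.000) = 0.1626/0.4600 = 0.354.
The undesired path is higher order in A, so low C_A (CSTR or dilute feed) favours D.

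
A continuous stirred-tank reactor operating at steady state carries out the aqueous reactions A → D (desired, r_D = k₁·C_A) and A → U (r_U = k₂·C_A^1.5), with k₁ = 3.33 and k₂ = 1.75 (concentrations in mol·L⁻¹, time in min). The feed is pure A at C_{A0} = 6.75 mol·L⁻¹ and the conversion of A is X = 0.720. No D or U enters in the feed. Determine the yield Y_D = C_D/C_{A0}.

Exit C_A = C_{A0}(1−X) = 6.75×0.280 = 1.890 mol·L⁻¹.
Rates in a CSTR are evaluated at the outlet concentration: r_D = 3.33×1.890 = 6.294, r_U = 1.75×1.890^1.5 = 4.547.
Fraction of consumed A going to D: r_D/(r_D+r_U) = 0.5806.
C_D = 0.5806·C_{A0}·X = 0.5806×6.75×0.720 = 2.82 mol·L⁻¹; Y_D = C_D/C_{A0} = 0.418.

0.418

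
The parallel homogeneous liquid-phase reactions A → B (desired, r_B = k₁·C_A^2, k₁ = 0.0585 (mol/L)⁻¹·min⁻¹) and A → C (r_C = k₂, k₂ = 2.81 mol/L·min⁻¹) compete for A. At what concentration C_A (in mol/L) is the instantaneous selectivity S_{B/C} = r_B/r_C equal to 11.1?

S_{B/C} = (k₁/k₂)·C_A^2 ⇒ C_A = (S·k₂/k₁)^(0.5).
= (11.1×2.81/0.0585)^(0.5) = (533.2)^(0.5) = 23.1 mol/L.

23.1 mol/L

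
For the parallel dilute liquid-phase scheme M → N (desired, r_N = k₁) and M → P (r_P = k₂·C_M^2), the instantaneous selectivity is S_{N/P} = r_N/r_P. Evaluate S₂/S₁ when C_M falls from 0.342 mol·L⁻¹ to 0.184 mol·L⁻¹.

3.45

S_{N/P} = (k₁/k₂)·C_M^-2, so S₂/S₁ = (C_{M,2}/C_{M,1})^-2.
= (0.184/0.342)^(-2) = (0.5380)^(-2) = 3.45.
Selectivity toward N rises as C_M falls — low-concentration operation is favoured.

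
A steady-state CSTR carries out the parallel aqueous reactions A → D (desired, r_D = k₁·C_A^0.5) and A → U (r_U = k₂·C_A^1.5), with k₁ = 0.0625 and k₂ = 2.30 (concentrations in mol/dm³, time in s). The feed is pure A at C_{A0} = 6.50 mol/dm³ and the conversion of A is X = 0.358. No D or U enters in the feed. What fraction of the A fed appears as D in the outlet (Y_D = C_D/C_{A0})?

0.00232

Exit C_A = C_{A0}(1−X) = 6.50×0.642 = 4.173 mol/dm³.
Rates in a CSTR are evaluated at the outlet concentration: r_D = 0.0625×4.173^0.5 = 0.1277, r_U = 2.30×4.173^1.5 = 19.61.
Fraction of consumed A going to D: r_D/(r_D+r_U) = 0.006470.
C_D = 0.006470·C_{A0}·X = 0.006470×6.50×0.358 = 0.0151 mol/dm³; Y_D = C_D/C_{A0} = 0.00232.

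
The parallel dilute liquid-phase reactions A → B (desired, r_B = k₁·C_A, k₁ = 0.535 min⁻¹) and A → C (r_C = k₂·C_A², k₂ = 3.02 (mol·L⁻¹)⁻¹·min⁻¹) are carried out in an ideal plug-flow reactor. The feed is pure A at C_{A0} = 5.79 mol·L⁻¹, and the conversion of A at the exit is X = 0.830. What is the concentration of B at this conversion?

C_A = C_{A0}(1−X) = 0.9843 mol·L⁻¹.
Along a PFR/batch, dC_B/dC_A = −r_B/(r_B+r_C) = −k₁/(k₁+k₂·C_A).
Integrating from C_{A0} to C_A: C_B = (0.535/3.02)·ln[(0.535+3.02·5.79)/(0.535+3.02·0.984)] = 0.1772·ln(18.02/3.508) = 0.2899 mol·L⁻¹.

0.290 mol·L⁻¹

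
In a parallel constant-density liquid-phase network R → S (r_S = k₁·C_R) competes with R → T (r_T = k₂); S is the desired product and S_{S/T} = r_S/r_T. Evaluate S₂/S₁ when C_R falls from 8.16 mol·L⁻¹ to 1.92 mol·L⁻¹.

S_{S/T} = (k₁/k₂)·C_R, so S₂/S₁ = (C_{R,2}/C_{R,1}).
= 1.92/8.16 = 0.235.
Selectivity toward S falls as C_R falls — high-concentration operation is favoured.

0.235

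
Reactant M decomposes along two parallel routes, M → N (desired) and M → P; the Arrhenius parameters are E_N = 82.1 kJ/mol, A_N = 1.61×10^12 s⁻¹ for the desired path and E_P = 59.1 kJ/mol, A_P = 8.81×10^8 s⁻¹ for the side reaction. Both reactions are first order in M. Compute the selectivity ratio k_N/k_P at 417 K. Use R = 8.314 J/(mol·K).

With equal orders, S_{N/P} = k_N/k_P = (A_N/A_P)·exp[(E_P−E_N)/(RT)].
(E_P−E_N)/(RT) = (59.1−82.1)×10³/(8.314×417) = -23000/3467 = -6.634.
k_N/k_P = (1.61×10^12/8.81×10^8)·exp(-6.634) = 1827 × 0.001315 = 2.40.
Since E_N > E_P, raising the temperature improves selectivity toward N.

2.40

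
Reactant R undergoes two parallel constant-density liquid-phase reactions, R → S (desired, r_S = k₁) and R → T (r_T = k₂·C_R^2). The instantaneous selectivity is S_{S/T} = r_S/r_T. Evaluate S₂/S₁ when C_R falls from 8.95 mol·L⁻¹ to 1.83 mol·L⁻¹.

S_{S/T} = (k₁/k₂)·C_R^-2, so S₂/S₁ = (C_{R,2}/C_{R,1})^-2.
= (1.83/8.95)^(-2) = (0.2045)^(-2) = 23.9.

23.9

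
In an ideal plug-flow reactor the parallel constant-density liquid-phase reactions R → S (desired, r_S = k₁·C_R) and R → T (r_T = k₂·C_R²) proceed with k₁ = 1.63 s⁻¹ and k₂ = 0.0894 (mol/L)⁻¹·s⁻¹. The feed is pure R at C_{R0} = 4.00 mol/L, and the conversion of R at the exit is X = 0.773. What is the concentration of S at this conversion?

2.73 mol/L

C_R = C_{R0}(1−X) = 0.9080 mol/L.
Along a PFR/batch, dC_S/dC_R = −r_S/(r_S+r_T) = −k₁/(k₁+k₂·C_R).
Integrating from C_{R0} to C_R: C_S = (1.63/0.0894)·ln[(1.63+0.0894·4.00)/(1.63+0.0894·0.908)] = 18.23·ln(1.988/1.711) = 2.730 mol/L.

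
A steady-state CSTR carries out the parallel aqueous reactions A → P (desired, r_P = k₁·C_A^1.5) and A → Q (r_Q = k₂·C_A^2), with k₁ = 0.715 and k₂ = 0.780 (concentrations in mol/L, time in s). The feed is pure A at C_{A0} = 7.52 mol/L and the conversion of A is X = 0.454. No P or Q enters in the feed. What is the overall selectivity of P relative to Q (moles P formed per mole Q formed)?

0.452

Exit C_A = C_{A0}(1−X) = 7.52×0.546 = 4.106 mol/L.
Rates in a CSTR are evaluated at the outlet concentration: r_P = 0.715×4.106^1.5 = 5.949, r_Q = 0.780×4.106^2 = 13.15.
Overall selectivity = C_P/C_Q = r_Pτ/(r_Qτ) = r_P/r_Q = 0.452.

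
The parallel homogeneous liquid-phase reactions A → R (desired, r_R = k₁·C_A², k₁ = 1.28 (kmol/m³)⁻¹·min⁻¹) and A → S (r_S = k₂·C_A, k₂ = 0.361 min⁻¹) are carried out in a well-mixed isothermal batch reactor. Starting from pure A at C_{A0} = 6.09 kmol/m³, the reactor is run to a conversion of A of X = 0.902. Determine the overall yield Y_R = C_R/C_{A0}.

C_A = C_{A0}(1−X) = 0.5968 kmol/m³.
Along a PFR/batch, dC_S/dC_A = −r_S/(r_R+r_S) = −k₂/(k₂+k₁·C_A).
Integrating from C_{A0} to C_A: C_S = (0.361/1.28)·ln[(0.361+1.28·6.09)/(0.361+1.28·0.597)] = 0.2820·ln(8.156/1.125) = 0.5587 kmol/m³.
Then C_R = (C_{A0}−C_A) − C_S = 5.493 − 0.5587 = 4.934 kmol/m³.
Y_R = C_R/C_{A0} = 4.934/6.09 = 0.810.

0.810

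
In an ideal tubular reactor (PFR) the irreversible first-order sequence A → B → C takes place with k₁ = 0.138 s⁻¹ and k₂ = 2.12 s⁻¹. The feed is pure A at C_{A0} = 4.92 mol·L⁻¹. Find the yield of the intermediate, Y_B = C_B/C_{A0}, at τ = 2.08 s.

0.0514

For first-order series with pure A initially, C_B(τ) = k₁C_{A0}/(k₂−k₁)·(e^(−k₁τ) − e^(−k₂τ)).
e^(−k₁τ) = e^(−0.138×2.08) = e^(−0.2870) = 0.7505; e^(−k₂τ) = e^(−4.410) = 0.01216.
C_B = 0.138×4.92/(2.12−0.138) × (0.7505−0.01216) = 0.3426×0.7383 = 0.2529 mol·L⁻¹.
Y_B = C_B/C_{A0} = 0.2529/4.92 = 0.0514.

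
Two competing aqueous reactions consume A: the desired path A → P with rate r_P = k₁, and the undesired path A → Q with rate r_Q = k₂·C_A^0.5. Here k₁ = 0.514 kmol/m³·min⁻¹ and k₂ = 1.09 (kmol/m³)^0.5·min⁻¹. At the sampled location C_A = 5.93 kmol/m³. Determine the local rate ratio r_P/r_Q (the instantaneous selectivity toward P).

0.194

S_{P/Q} = r_P/r_Q = (k₁)/(k₂·C_A^0.5) = (k₁/k₂)·C_A^-0.5.
= (0.514) / (1.09×5.930^0.5) = 0.5140/2.654 = 0.194.
The undesired path is higher order in A, so low C_A (CSTR or dilute feed) favours P.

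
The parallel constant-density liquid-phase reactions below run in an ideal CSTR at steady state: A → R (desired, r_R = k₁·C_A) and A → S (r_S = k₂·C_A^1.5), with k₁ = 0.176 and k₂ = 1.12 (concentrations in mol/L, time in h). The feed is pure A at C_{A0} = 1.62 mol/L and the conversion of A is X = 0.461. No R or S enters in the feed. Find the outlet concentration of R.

0.108 mol/L

Exit C_A = C_{A0}(1−X) = 1.62×0.539 = 0.8732 mol/L.
A CSTR operates uniformly at the exit composition, giving r_R = 0.1537 and r_S = 0.9138 (each k·C_A^n at C_A = 0.8732).
Fraction of consumed A going to R: r_R/(r_R+r_S) = 0.1440.
C_R = 0.1440·C_{A0}·X = 0.1440×1.62×0.461 = 0.108 mol/L.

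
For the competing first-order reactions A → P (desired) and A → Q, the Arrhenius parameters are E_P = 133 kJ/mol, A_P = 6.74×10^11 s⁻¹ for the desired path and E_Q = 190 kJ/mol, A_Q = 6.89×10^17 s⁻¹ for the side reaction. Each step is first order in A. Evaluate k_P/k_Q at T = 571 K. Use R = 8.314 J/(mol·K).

k_P/k_Q = (A_P/A_Q)·exp[−(E_P−E_Q)/(RT)] = (A_P/A_Q)·exp[(E_Q−E_P)/(RT)].
(E_Q−E_P)/(RT) = (190−133)×10³/(8.314×571) = 57000/4747 = 12.01.
k_P/k_Q = (6.74×10^11/6.89×10^17)·exp(12.01) = 9.782×10^-7 × 1.639×10^5 = 0.160.
Since E_P < E_Q, lowering the temperature improves selectivity toward P.

0.160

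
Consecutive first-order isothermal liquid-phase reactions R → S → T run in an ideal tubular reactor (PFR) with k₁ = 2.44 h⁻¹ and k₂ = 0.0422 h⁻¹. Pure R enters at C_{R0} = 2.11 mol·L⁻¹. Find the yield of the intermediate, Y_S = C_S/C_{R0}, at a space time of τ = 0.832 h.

0.849

Solving the coupled first-order balances gives C_S(τ) = [k₁/(k₂−k₁)]·C_{R0}·(e^(−k₁τ) − e^(−k₂τ)).
e^(−k₁τ) = e^(−2.44×0.832) = e^(−2.030) = 0.1313; e^(−k₂τ) = e^(−0.03511) = 0.9655.
C_S = 2.44×2.11/(0.0422−2.44) × (0.1313−0.9655) = (-2.147)×(-0.8342) = 1.791 mol·L⁻¹.
Y_S = C_S/C_{R0} = 1.791/2.11 = 0.849.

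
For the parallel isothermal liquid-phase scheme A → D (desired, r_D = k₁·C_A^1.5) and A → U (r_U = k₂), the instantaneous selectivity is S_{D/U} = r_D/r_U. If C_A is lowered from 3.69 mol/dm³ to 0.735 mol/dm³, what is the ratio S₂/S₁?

0.0889

S_{D/U} = (k₁/k₂)·C_A^1.5, so S₂/S₁ = (C_{A,2}/C_{A,1})^1.5.
= (0.735/3.69)^1.5 = (0.1992)^1.5 = 0.0889.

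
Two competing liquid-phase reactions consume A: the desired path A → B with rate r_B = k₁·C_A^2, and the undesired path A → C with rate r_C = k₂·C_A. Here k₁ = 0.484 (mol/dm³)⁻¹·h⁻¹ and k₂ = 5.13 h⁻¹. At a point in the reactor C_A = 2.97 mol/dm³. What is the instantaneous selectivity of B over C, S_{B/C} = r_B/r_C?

0.280

S_{B/C} = r_B/r_C = (k₁·C_A^2)/(k₂·C_A) = (k₁/k₂)·C_A.
= (0.484×2.970^2) / (5.13×2.970) = 4.269/15.24 = 0.280.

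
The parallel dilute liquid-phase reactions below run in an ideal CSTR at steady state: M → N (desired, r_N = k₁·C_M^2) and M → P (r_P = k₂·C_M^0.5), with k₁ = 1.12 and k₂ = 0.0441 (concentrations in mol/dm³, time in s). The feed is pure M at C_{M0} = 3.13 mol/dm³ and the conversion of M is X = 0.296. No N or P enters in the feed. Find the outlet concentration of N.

0.915 mol/dm³

Exit C_M = C_{M0}(1−X) = 3.13×0.704 = 2.204 mol/dm³.
In a CSTR the entire volume is at exit conditions, so r_N = 1.12×2.204^2 = 5.438 and r_P = 0.0441×2.204^0.5 = 0.06546.
Fraction of consumed M going to N: r_N/(r_N+r_P) = 0.9881.
C_N = 0.9881·C_{M0}·X = 0.9881×3.13×0.296 = 0.915 mol/dm³.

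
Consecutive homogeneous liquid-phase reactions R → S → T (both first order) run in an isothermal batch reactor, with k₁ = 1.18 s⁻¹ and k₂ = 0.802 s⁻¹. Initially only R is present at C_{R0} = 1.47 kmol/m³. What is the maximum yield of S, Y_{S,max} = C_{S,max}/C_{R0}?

0.441

Evaluating C_S at t_opt = ln(k₂/k₁)/(k₂−k₁) gives C_{S,max}/C_{R0} = (k₁/k₂)^[k₂/(k₂−k₁)].
= (1.18/0.802)^(0.802/(0.802−1.18)) = (1.471)^(-2.122) = 0.4407.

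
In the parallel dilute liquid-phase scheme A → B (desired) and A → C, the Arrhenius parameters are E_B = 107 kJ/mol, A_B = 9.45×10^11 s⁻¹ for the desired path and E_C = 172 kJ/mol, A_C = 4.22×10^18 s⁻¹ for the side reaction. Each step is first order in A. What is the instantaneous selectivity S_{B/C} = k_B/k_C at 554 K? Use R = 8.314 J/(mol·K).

0.301

Since both paths have the same order in A, the concentration cancels and S_{B/C} = k_B/k_C = (A_B/A_C)·exp[(E_C−E_B)/(RT)].
(E_C−E_B)/(RT) = (172−107)×10³/(8.314×554) = 65000/4606 = 14.11.
k_B/k_C = (9.45×10^11/4.22×10^18)·exp(14.11) = 2.239×10^-7 × 1.345×10^6 = 0.301.
Since E_B < E_C, lowering the temperature improves selectivity toward B.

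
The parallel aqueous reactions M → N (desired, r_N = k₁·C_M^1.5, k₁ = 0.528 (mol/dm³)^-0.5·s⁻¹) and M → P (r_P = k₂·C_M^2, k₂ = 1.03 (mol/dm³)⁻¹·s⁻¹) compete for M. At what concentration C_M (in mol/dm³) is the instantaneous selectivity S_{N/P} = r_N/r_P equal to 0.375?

S_{N/P} = (k₁/k₂)·C_M^-0.5 ⇒ C_M = (S·k₂/k₁)^(-2).
= (0.375×1.03/0.528)^(-2) = (0.7315)^(-2) = 1.87 mol/dm³.

1.87 mol/dm³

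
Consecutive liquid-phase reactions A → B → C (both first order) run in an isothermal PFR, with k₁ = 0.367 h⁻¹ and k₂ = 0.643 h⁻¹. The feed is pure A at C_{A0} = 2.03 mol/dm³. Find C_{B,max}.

Evaluating C_B at τ_opt = ln(k₂/k₁)/(k₂−k₁) gives C_{B,max}/C_{A0} = (k₁/k₂)^[k₂/(k₂−k₁)].
= (0.367/0.643)^(0.643/(0.643−0.367)) = (0.5708)^(2.330) = 0.2708.
C_{B,max} = 0.2708×2.03 = 0.550 mol/dm³.

0.550 mol/dm³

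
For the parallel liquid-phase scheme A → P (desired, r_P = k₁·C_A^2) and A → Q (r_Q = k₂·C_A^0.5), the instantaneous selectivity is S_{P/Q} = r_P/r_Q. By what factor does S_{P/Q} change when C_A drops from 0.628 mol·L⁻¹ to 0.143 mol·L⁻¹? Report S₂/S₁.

0.109

S_{P/Q} = (k₁/k₂)·C_A^1.5, so S₂/S₁ = (C_{A,2}/C_{A,1})^1.5.
= (0.143/0.628)^1.5 = (0.2277)^1.5 = 0.109.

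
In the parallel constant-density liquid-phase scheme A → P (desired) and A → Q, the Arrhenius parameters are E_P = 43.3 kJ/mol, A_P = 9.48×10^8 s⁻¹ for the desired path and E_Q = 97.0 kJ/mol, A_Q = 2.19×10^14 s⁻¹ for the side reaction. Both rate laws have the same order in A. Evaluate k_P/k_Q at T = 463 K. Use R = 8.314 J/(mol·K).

With equal orders, S_{P/Q} = k_P/k_Q = (A_P/A_Q)·exp[(E_Q−E_P)/(RT)].
(E_Q−E_P)/(RT) = (97.0−43.3)×10³/(8.314×463) = 53700/3849 = 13.95.
k_P/k_Q = (9.48×10^8/2.19×10^14)·exp(13.95) = 4.329×10^-6 × 1.144×10^6 = 4.95.
Since E_P < E_Q, lowering the temperature improves selectivity toward P.

4.95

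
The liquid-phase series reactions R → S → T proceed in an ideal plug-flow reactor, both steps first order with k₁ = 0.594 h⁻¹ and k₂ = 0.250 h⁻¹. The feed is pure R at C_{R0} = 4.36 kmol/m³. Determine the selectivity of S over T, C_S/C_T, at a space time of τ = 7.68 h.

0.312

Solving the coupled first-order balances gives C_S(τ) = [k₁/(k₂−k₁)]·C_{R0}·(e^(−k₁τ) − e^(−k₂τ)).
e^(−k₁τ) = e^(−0.594×7.68) = e^(−4.562) = 0.01044; e^(−k₂τ) = e^(−1.920) = 0.1466.
C_S = 0.594×4.36/(0.250−0.594) × (0.01044−0.1466) = (-7.529)×(-0.1362) = 1.025 kmol/m³.
C_R = C_{R0}e^(−k₁τ) = 0.04553 kmol/m³, so C_T = C_{R0}−C_R−C_S = 3.289 kmol/m³; C_S/C_T = 0.312.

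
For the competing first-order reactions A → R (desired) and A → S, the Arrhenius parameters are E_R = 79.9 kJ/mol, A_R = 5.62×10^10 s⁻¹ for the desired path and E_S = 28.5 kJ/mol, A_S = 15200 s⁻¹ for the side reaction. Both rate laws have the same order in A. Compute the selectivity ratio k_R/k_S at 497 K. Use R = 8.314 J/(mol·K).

Since both paths have the same order in A, the concentration cancels and S_{R/S} = k_R/k_S = (A_R/A_S)·exp[(E_S−E_R)/(RT)].
(E_S−E_R)/(RT) = (28.5−79.9)×10³/(8.314×497) = -51400/4132 = -12.44.
k_R/k_S = (5.62×10^10/15200)·exp(-12.44) = 3.697×10^6 × 3.960×10^-6 = 14.6.

14.6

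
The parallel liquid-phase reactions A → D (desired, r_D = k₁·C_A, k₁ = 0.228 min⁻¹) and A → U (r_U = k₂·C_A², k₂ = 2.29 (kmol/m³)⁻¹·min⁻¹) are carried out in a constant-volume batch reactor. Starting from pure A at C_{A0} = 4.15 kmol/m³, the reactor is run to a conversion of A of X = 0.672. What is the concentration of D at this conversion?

C_A = C_{A0}(1−X) = 1.361 kmol/m³.
Along a PFR/batch, dC_D/dC_A = −r_D/(r_D+r_U) = −k₁/(k₁+k₂·C_A).
Integrating from C_{A0} to C_A: C_D = (0.228/2.29)·ln[(0.228+2.29·4.15)/(0.228+2.29·1.36)] = 0.09956·ln(9.732/3.345) = 0.1063 kmol/m³.

0.106 kmol/m³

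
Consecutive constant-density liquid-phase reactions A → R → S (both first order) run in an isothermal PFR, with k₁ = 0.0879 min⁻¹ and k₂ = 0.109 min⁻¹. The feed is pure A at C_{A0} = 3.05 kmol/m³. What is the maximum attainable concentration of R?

1.00 kmol/m³

For a first-order series the maximum intermediate yield is C_{R,max}/C_{A0} = (k₁/k₂)^[k₂/(k₂−k₁)].
= (0.0879/0.109)^(0.109/(0.109−0.0879)) = (0.8064)^(5.166) = 0.3291.
C_{R,max} = 0.3291×3.05 = 1.00 kmol/m³.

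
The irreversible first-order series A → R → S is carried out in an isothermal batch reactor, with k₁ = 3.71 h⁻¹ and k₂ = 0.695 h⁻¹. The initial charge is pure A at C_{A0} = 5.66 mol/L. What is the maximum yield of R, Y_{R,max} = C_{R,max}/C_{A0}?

0.680

At the optimum, C_{R,max}/C_{A0} = (k₁/k₂)^[k₂/(k₂−k₁)].
= (3.71/0.695)^(0.695/(0.695−3.71)) = (5.338)^(-0.2305) = 0.6797.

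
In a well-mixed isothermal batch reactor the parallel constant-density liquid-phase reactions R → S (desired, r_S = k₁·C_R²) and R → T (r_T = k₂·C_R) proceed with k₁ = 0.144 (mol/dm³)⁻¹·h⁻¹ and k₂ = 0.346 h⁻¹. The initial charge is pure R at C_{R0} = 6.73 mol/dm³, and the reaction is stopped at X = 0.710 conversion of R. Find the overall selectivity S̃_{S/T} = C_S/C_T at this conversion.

1.68

C_R = C_{R0}(1−X) = 1.952 mol/dm³.
Along a PFR/batch, dC_T/dC_R = −r_T/(r_S+r_T) = −k₂/(k₂+k₁·C_R).
Integrating from C_{R0} to C_R: C_T = (0.346/0.144)·ln[(0.346+0.144·6.73)/(0.346+0.144·1.95)] = 2.403·ln(1.315/0.6270) = 1.780 mol/dm³.
Then C_S = (C_{R0}−C_R) − C_T = 4.778 − 1.780 = 2.999 mol/dm³.
S̃_{S/T} = C_S/C_T = 2.999/1.780 = 1.68.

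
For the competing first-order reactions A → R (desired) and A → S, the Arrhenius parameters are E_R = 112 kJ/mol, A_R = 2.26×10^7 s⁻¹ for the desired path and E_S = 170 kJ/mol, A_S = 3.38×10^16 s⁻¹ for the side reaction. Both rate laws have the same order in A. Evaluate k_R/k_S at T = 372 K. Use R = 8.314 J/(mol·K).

0.0932

Since both paths have the same order in A, the concentration cancels and S_{R/S} = k_R/k_S = (A_R/A_S)·exp[(E_S−E_R)/(RT)].
(E_S−E_R)/(RT) = (170−112)×10³/(8.314×372) = 58000/3093 = 18.75.
k_R/k_S = (2.26×10^7/3.38×10^16)·exp(18.75) = 6.686×10^-10 × 1.394×10^8 = 0.0932.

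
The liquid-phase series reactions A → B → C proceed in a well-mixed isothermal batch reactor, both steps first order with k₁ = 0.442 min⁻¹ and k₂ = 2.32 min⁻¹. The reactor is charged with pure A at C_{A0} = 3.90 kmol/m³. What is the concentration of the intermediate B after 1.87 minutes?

For first-order series with pure A initially, C_B(t) = k₁C_{A0}/(k₂−k₁)·(e^(−k₁t) − e^(−k₂t)).
e^(−k₁t) = e^(−0.442×1.87) = e^(−0.8265) = 0.4376; e^(−k₂t) = e^(−4.338) = 0.01306.
C_B = 0.442×3.90/(2.32−0.442) × (0.4376−0.01306) = 0.9179×0.4245 = 0.3896 kmol/m³.

0.390 kmol/m³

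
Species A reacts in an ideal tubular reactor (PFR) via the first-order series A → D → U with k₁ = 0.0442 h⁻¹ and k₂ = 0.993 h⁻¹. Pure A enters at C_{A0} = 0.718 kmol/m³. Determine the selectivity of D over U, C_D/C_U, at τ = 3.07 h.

The intermediate concentration in a first-order A→B→C sequence is C_D = k₁C_{A0}(e^(−k₁τ) − e^(−k₂τ))/(k₂−k₁).
e^(−k₁τ) = e^(−0.0442×3.07) = e^(−0.1357) = 0.8731; e^(−k₂τ) = e^(−3.049) = 0.04743.
C_D = 0.0442×0.718/(0.993−0.0442) × (0.8731−0.04743) = 0.03345×0.8257 = 0.02762 kmol/m³.
C_A = C_{A0}e^(−k₁τ) = 0.6269 kmol/m³, so C_U = C_{A0}−C_A−C_D = 0.06349 kmol/m³; C_D/C_U = 0.435.

0.435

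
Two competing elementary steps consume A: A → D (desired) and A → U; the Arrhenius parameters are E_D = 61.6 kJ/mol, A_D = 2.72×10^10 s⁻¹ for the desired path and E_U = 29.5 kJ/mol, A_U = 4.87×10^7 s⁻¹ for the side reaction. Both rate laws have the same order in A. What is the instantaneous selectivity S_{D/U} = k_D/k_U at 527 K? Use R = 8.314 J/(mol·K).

With equal orders, S_{D/U} = k_D/k_U = (A_D/A_U)·exp[(E_U−E_D)/(RT)].
(E_U−E_D)/(RT) = (29.5−61.6)×10³/(8.314×527) = -32100/4381 = -7.326.
k_D/k_U = (2.72×10^10/4.87×10^7)·exp(-7.326) = 558.5 × 6.580×10^-4 = 0.368.
Since E_D > E_U, raising the temperature improves selectivity toward D.

0.368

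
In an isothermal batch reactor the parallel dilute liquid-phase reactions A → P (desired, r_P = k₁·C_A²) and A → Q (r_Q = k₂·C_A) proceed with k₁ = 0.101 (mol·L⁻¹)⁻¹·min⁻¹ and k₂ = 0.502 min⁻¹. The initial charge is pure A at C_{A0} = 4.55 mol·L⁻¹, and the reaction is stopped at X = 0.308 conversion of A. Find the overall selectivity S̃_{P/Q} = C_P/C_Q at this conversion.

0.771

C_A = C_{A0}(1−X) = 3.149 mol·L⁻¹.
Along a PFR/batch, dC_Q/dC_A = −r_Q/(r_P+r_Q) = −k₂/(k₂+k₁·C_A).
Integrating from C_{A0} to C_A: C_Q = (0.502/0.101)·ln[(0.502+0.101·4.55)/(0.502+0.101·3.15)] = 4.970·ln(0.9616/0.8200) = 0.7914 mol·L⁻¹.
Then C_P = (C_{A0}−C_A) − C_Q = 1.401 − 0.7914 = 0.6100 mol·L⁻¹.
S̃_{P/Q} = C_P/C_Q = 0.6100/0.7914 = 0.771.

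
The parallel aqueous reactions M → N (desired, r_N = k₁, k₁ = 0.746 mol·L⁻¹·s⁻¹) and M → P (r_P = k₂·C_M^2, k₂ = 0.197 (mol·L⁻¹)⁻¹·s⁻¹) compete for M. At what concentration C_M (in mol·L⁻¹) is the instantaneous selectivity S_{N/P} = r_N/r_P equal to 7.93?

0.691 mol·L⁻¹

S_{N/P} = (k₁/k₂)·C_M^-2 ⇒ C_M = (S·k₂/k₁)^(-0.5).
= (7.93×0.197/0.746)^(-0.5) = (2.094)^(-0.5) = 0.691 mol·L⁻¹.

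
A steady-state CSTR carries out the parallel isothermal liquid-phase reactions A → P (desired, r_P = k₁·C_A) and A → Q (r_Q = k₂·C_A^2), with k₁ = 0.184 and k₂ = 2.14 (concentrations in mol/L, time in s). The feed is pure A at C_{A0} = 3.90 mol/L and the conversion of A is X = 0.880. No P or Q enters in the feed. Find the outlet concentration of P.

0.533 mol/L

Exit C_A = C_{A0}(1−X) = 3.90×0.120 = 0.4680 mol/L.
Rates in a CSTR are evaluated at the outlet concentration: r_P = 0.184×0.4680 = 0.08611, r_Q = 2.14×0.4680^2 = 0.4687.
Fraction of consumed A going to P: r_P/(r_P+r_Q) = 0.1552.
C_P = 0.1552·C_{A0}·X = 0.1552×3.90×0.880 = 0.533 mol/L.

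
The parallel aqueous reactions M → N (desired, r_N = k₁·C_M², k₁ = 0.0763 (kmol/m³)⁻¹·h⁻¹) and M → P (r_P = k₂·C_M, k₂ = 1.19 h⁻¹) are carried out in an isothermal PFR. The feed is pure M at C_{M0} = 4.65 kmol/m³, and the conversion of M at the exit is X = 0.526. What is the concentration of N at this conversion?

0.438 kmol/m³

C_M = C_{M0}(1−X) = 2.204 kmol/m³.
Along a PFR/batch, dC_P/dC_M = −r_P/(r_N+r_P) = −k₂/(k₂+k₁·C_M).
Integrating from C_{M0} to C_M: C_P = (1.19/0.0763)·ln[(1.19+0.0763·4.65)/(1.19+0.0763·2.20)] = 15.60·ln(1.545/1.358) = 2.008 kmol/m³.
Then C_N = (C_{M0}−C_M) − C_P = 2.446 − 2.008 = 0.4379 kmol/m³.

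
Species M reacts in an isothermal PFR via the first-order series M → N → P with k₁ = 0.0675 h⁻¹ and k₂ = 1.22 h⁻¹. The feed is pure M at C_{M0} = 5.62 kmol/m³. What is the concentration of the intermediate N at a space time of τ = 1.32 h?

Solving the coupled first-order balances gives C_N(τ) = [k₁/(k₂−k₁)]·C_{M0}·(e^(−k₁τ) − e^(−k₂τ)).
e^(−k₁τ) = e^(−0.0675×1.32) = e^(−0.08910) = 0.9148; e^(−k₂τ) = e^(−1.610) = 0.1998.
C_N = 0.0675×5.62/(1.22−0.0675) × (0.9148−0.1998) = 0.3292×0.7149 = 0.2353 kmol/m³.

0.235 kmol/m³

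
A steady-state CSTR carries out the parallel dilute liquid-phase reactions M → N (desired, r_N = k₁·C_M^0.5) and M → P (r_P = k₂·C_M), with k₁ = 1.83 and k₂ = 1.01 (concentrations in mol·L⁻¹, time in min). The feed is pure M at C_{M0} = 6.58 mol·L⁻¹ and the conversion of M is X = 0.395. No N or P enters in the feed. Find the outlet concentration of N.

1.24 mol·L⁻¹

Exit C_M = C_{M0}(1−X) = 6.58×0.605 = 3.981 mol·L⁻¹.
A CSTR operates uniformly at the exit composition, giving r_N = 3.651 and r_P = 4.021 (each k·C_M^n at C_M = 3.981).
Fraction of consumed M going to N: r_N/(r_N+r_P) = 0.4759.
C_N = 0.4759·C_{M0}·X = 0.4759×6.58×0.395 = 1.24 mol·L⁻¹.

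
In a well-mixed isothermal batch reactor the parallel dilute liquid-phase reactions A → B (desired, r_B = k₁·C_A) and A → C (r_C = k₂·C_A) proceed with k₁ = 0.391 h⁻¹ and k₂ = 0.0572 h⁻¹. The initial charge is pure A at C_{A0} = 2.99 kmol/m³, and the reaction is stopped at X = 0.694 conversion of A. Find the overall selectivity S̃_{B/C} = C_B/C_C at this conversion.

6.84

C_A = C_{A0}(1−X) = 0.9149 kmol/m³.
Both paths are first order in A, so the instantaneous fraction to B is constant: dC_B/d(−C_A) = k₁/(k₁+k₂) = 0.8724.
C_B = 0.8724·(C_{A0}−C_A) = 0.8724×2.075 = 1.81 kmol/m³.
C_C = (C_{A0}−C_A)−C_B = 0.2648 kmol/m³; S̃_{B/C} = 1.810/0.2648 = 6.84.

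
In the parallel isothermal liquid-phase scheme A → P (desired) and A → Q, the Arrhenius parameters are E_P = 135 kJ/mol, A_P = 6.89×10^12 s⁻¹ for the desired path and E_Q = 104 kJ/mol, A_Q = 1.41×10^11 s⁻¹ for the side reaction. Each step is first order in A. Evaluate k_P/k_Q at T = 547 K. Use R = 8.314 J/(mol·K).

With equal orders, S_{P/Q} = k_P/k_Q = (A_P/A_Q)·exp[(E_Q−E_P)/(RT)].
(E_Q−E_P)/(RT) = (104−135)×10³/(8.314×547) = -31000/4548 = -6.817.
k_P/k_Q = (6.89×10^12/1.41×10^11)·exp(-6.817) = 48.87 × 0.001095 = 0.0535.
Since E_P > E_Q, raising the temperature improves selectivity toward P.

0.0535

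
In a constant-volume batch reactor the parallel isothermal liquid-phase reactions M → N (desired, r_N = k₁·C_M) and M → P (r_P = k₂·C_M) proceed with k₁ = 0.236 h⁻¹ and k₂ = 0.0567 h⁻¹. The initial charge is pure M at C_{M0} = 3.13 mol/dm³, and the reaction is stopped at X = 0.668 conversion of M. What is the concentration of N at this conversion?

C_M = C_{M0}(1−X) = 1.039 mol/dm³.
Both paths are first order in M, so the instantaneous fraction to N is constant: dC_N/d(−C_M) = k₁/(k₁+k₂) = 0.8063.
C_N = 0.8063·(C_{M0}−C_M) = 0.8063×2.091 = 1.69 mol/dm³.

1.69 mol/dm³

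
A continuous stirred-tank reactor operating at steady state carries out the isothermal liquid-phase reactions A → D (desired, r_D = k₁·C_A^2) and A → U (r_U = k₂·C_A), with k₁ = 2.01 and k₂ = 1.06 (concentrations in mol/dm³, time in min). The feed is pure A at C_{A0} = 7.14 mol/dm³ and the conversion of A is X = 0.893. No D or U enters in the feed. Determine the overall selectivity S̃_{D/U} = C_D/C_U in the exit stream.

1.45

Exit C_A = C_{A0}(1−X) = 7.14×0.107 = 0.7640 mol/dm³.
A CSTR operates uniformly at the exit composition, giving r_D = 1.173 and r_U = 0.8098 (each k·C_A^n at C_A = 0.7640).
Overall selectivity = C_D/C_U = r_Dτ/(r_Uτ) = r_D/r_U = 1.45.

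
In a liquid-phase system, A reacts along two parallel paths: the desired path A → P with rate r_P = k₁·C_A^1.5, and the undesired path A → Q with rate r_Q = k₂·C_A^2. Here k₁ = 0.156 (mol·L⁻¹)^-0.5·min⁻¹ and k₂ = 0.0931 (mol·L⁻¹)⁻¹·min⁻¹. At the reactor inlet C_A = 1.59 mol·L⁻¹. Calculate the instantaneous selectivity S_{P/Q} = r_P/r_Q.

1.33

S_{P/Q} = r_P/r_Q = (k₁·C_A^1.5)/(k₂·C_A^2) = (k₁/k₂)·C_A^-0.5.
= (0.156×1.590^1.5) / (0.0931×1.590^2) = 0.3128/0.2354 = 1.33.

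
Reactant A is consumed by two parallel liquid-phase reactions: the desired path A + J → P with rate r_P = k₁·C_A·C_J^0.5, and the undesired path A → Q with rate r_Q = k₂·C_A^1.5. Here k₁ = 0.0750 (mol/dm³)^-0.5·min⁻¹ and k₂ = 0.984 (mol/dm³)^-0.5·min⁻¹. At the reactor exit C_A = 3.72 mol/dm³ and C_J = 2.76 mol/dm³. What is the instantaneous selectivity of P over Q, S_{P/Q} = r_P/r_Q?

0.0657

S_{P/Q} = r_P/r_Q = (k₁·C_A·C_J^0.5)/(k₂·C_A^1.5) = (k₁/k₂)·C_A^-0.5·C_J^0.5.
= (0.0750×3.720×2.760^0.5) / (0.984×3.720^1.5) = 0.4635/7.060 = 0.0657.
The undesired path is higher order in A, so low C_A (CSTR or dilute feed) favours P.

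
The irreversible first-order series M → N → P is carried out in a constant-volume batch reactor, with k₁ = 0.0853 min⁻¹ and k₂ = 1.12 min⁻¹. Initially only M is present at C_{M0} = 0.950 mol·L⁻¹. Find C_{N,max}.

0.0585 mol·L⁻¹

At the optimum, C_{N,max}/C_{M0} = (k₁/k₂)^[k₂/(k₂−k₁)].
= (0.0853/1.12)^(1.12/(1.12−0.0853)) = (0.07616)^(1.082) = 0.06159.
C_{N,max} = 0.06159×0.950 = 0.0585 mol·L⁻¹.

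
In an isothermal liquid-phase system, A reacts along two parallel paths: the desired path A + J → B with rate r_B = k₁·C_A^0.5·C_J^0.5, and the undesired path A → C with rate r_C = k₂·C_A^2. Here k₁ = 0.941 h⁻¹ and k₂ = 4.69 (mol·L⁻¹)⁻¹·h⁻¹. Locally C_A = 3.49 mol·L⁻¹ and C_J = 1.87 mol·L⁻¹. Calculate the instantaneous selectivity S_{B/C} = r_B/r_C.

S_{B/C} = r_B/r_C = (k₁·C_A^0.5·C_J^0.5)/(k₂·C_A^2) = (k₁/k₂)·C_A^-1.5·C_J^0.5.
= (0.941×3.490^0.5×1.870^0.5) / (4.69×3.490^2) = 2.404/57.12 = 0.0421.
The undesired path is higher order in A, so low C_A (CSTR or dilute feed) favours B.

0.0421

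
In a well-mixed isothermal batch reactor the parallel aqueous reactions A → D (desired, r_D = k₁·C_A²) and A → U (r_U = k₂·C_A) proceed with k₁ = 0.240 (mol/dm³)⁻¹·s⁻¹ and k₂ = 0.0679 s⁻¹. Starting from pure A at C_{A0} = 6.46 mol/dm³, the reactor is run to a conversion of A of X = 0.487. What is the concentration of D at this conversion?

C_A = C_{A0}(1−X) = 3.314 mol/dm³.
Along a PFR/batch, dC_U/dC_A = −r_U/(r_D+r_U) = −k₂/(k₂+k₁·C_A).
Integrating from C_{A0} to C_A: C_U = (0.0679/0.240)·ln[(0.0679+0.240·6.46)/(0.0679+0.240·3.31)] = 0.2829·ln(1.618/0.8633) = 0.1778 mol/dm³.
Then C_D = (C_{A0}−C_A) − C_U = 3.146 − 0.1778 = 2.968 mol/dm³.

2.97 mol/dm³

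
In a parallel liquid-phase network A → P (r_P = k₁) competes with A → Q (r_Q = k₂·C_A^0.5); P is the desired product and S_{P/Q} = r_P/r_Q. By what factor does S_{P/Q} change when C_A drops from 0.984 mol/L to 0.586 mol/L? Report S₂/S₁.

1.30

S_{P/Q} = (k₁/k₂)·C_A^-0.5, so S₂/S₁ = (C_{A,2}/C_{A,1})^-0.5.
= (0.586/0.984)^(-0.5) = (0.5955)^(-0.5) = 1.30.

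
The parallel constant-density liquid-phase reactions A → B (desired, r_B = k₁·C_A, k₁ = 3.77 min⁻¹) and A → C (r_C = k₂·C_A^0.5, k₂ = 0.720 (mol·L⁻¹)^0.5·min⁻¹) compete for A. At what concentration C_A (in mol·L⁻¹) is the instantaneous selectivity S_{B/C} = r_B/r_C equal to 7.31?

1.95 mol·L⁻¹

S_{B/C} = (k₁/k₂)·C_A^0.5 ⇒ C_A = (S·k₂/k₁)^(2).
= (7.31×0.720/3.77)^(2) = (1.396)^(2) = 1.95 mol·L⁻¹.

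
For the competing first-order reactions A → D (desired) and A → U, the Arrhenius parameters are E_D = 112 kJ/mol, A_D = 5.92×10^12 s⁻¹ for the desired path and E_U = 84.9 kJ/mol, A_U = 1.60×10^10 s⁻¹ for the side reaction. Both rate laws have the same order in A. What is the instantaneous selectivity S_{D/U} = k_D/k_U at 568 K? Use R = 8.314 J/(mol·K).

1.19

With equal orders, S_{D/U} = k_D/k_U = (A_D/A_U)·exp[(E_U−E_D)/(RT)].
(E_U−E_D)/(RT) = (84.9−112)×10³/(8.314×568) = -27100/4722 = -5.739.
k_D/k_U = (5.92×10^12/1.60×10^10)·exp(-5.739) = 370.0 × 0.003219 = 1.19.
Since E_D > E_U, raising the temperature improves selectivity toward D.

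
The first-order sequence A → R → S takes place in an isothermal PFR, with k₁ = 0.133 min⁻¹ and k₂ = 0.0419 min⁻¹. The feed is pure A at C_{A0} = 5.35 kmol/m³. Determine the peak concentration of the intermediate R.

Evaluating C_R at τ_opt = ln(k₂/k₁)/(k₂−k₁) gives C_{R,max}/C_{A0} = (k₁/k₂)^[k₂/(k₂−k₁)].
= (0.133/0.0419)^(0.0419/(0.0419−0.133)) = (3.174)^(-0.4599) = 0.5879.
C_{R,max} = 0.5879×5.35 = 3.15 kmol/m³.

3.15 kmol/m³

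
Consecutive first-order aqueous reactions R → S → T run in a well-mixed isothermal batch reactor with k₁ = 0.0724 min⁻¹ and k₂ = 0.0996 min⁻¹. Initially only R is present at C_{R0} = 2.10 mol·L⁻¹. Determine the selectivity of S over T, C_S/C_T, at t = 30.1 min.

For first-order series with pure R initially, C_S(t) = k₁C_{R0}/(k₂−k₁)·(e^(−k₁t) − e^(−k₂t)).
e^(−k₁t) = e^(−0.0724×30.1) = e^(−2.179) = 0.1131; e^(−k₂t) = e^(−2.998) = 0.04989.
C_S = 0.0724×2.10/(0.0996−0.0724) × (0.1131−0.04989) = 5.590×0.06324 = 0.3535 mol·L⁻¹.
C_R = C_{R0}e^(−k₁t) = 0.2376 mol·L⁻¹, so C_T = C_{R0}−C_R−C_S = 1.509 mol·L⁻¹; C_S/C_T = 0.234.

0.234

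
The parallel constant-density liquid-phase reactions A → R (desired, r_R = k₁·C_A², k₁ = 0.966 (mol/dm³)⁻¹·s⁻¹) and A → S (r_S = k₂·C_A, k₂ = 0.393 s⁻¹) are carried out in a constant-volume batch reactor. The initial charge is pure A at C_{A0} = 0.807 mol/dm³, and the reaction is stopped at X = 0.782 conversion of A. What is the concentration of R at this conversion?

0.333 mol/dm³

C_A = C_{A0}(1−X) = 0.1759 mol/dm³.
Along a PFR/batch, dC_S/dC_A = −r_S/(r_R+r_S) = −k₂/(k₂+k₁·C_A).
Integrating from C_{A0} to C_A: C_S = (0.393/0.966)·ln[(0.393+0.966·0.807)/(0.393+0.966·0.176)] = 0.4068·ln(1.173/0.5629) = 0.2985 mol/dm³.
Then C_R = (C_{A0}−C_A) − C_S = 0.6311 − 0.2985 = 0.3326 mol/dm³.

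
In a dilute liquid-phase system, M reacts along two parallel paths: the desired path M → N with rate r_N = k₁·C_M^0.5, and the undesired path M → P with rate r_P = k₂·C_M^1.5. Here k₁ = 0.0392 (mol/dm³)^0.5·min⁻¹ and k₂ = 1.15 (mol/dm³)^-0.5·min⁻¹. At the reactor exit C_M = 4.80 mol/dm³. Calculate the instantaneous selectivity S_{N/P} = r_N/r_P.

0.00710

S_{N/P} = r_N/r_P = (k₁·C_M^0.5)/(k₂·C_M^1.5) = (k₁/k₂)·C_M⁻¹.
= (0.0392×4.800^0.5) / (1.15×4.800^1.5) = 0.08588/12.09 = 0.00710.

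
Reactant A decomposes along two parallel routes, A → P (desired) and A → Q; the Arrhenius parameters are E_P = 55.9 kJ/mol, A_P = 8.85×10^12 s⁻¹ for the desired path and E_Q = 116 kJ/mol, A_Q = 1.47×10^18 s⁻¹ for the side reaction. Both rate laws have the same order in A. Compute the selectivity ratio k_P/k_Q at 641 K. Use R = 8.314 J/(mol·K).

0.476

k_P/k_Q = (A_P/A_Q)·exp[−(E_P−E_Q)/(RT)] = (A_P/A_Q)·exp[(E_Q−E_P)/(RT)].
(E_Q−E_P)/(RT) = (116−55.9)×10³/(8.314×641) = 60100/5329 = 11.28.
k_P/k_Q = (8.85×10^12/1.47×10^18)·exp(11.28) = 6.020×10^-6 × 79010 = 0.476.
Since E_P < E_Q, lowering the temperature improves selectivity toward P.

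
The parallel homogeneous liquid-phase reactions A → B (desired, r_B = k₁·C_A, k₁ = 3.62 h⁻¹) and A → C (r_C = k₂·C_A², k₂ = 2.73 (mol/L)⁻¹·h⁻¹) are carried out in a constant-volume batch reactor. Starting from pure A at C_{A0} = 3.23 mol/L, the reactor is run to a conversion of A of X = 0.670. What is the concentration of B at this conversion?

0.854 mol/L

C_A = C_{A0}(1−X) = 1.066 mol/L.
Along a PFR/batch, dC_B/dC_A = −r_B/(r_B+r_C) = −k₁/(k₁+k₂·C_A).
Integrating from C_{A0} to C_A: C_B = (3.62/2.73)·ln[(3.62+2.73·3.23)/(3.62+2.73·1.07)] = 1.326·ln(12.44/6.530) = 0.8544 mol/L.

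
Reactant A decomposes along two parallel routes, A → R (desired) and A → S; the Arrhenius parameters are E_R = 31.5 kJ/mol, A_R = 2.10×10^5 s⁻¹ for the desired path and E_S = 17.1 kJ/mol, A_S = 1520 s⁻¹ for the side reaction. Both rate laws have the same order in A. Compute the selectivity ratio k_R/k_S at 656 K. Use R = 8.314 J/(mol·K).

9.86

With equal orders, S_{R/S} = k_R/k_S = (A_R/A_S)·exp[(E_S−E_R)/(RT)].
(E_S−E_R)/(RT) = (17.1−31.5)×10³/(8.314×656) = -14400/5454 = -2.640.
k_R/k_S = (2.10×10^5/1520)·exp(-2.640) = 138.2 × 0.07134 = 9.86.
Since E_R > E_S, raising the temperature improves selectivity toward R.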